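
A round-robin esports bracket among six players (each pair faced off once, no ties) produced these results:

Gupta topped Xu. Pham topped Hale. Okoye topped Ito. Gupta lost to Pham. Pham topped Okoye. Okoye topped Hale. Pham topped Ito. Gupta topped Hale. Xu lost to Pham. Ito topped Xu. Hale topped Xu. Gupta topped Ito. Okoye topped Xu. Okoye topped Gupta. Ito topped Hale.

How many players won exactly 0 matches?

1

Win totals: Ito 2, Gupta 3, Okoye 4, Hale 1, Xu 0, Pham 5.
Exactly 0: Xu — 1 player.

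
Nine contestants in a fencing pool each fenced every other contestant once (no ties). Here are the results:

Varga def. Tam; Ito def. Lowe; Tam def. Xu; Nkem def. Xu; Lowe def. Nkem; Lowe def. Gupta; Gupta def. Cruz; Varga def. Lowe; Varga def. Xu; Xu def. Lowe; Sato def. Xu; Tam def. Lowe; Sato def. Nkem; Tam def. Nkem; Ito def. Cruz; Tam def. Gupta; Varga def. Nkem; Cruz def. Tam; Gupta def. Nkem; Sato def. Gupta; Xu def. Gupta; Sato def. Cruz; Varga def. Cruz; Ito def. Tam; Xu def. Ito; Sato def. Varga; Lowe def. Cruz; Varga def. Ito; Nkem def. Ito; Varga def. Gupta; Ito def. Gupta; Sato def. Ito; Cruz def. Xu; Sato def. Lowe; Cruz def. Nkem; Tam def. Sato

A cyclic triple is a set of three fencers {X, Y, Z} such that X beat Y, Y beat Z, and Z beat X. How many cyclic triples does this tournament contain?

Win totals: Tam 5, Sato 7, Nkem 2, Gupta 2, Varga 7, Lowe 3, Ito 4, Xu 3, Cruz 3.
A fencer with w wins dominates both others in C(w,2) triples; summing gives 10 + 21 + 1 + 1 + 21 + 3 + 6 + 3 + 3 = 69 transitive triples.
Total triples C(9,3) = 84, so cyclic triples = 84 − 69 = 15.

15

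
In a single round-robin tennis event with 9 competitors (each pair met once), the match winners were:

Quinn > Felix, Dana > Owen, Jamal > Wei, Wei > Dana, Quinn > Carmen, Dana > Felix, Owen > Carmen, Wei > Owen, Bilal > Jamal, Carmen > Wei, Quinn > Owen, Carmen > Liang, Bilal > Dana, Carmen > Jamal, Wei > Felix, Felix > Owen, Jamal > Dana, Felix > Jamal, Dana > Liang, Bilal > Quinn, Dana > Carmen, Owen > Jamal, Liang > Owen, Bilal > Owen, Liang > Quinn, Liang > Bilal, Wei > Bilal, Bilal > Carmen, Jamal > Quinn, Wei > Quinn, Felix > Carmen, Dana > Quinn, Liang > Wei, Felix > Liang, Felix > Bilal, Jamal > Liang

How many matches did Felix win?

Felix's results: beat Bilal, Carmen, Jamal, Owen, Liang; lost to Dana, Quinn, Wei.
That is 5 wins.

5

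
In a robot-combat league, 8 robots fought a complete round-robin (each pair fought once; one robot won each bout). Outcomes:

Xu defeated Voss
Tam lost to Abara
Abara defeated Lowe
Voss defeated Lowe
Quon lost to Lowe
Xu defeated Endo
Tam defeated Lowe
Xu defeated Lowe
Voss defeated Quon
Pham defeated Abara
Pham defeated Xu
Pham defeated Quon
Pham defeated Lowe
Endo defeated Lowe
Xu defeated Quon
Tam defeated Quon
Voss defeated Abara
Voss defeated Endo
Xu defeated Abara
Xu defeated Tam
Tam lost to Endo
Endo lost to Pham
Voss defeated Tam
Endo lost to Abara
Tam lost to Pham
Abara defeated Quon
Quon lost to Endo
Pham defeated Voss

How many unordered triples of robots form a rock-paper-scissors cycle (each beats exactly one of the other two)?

Win totals: Abara 4, Tam 2, Quon 0, Voss 5, Pham 7, Xu 6, Lowe 1, Endo 3.
A robot with w wins dominates both others in C(w,2) triples; summing gives 6 + 1 + 0 + 10 + 21 + 15 + 0 + 3 = 56 transitive triples.
Total triples C(8,3) = 56, so cyclic triples = 56 − 56 = 0.

0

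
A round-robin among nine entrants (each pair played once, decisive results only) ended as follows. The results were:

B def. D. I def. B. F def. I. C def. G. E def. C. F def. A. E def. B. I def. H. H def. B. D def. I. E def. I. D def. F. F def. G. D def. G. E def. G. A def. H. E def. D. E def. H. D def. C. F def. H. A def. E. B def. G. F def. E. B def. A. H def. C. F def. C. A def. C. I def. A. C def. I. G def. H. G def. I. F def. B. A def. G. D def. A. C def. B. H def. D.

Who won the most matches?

F

Win totals: A 4, B 3, C 3, D 5, E 6, F 7, G 2, H 3, I 3.
F leads with 7 wins (next highest: 6).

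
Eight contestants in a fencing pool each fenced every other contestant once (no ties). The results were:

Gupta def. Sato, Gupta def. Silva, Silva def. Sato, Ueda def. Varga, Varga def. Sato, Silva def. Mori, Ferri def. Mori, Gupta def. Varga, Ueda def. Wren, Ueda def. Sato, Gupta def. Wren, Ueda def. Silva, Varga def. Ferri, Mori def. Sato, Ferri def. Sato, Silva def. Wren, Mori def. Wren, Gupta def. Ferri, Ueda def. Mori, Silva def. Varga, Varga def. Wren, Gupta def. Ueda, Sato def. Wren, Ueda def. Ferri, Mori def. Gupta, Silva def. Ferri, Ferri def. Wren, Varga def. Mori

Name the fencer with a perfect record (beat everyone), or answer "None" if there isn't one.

Highest win total is Ueda with 6 (out of 7 possible).
Ueda lost to Gupta, so no fencer went undefeated.

None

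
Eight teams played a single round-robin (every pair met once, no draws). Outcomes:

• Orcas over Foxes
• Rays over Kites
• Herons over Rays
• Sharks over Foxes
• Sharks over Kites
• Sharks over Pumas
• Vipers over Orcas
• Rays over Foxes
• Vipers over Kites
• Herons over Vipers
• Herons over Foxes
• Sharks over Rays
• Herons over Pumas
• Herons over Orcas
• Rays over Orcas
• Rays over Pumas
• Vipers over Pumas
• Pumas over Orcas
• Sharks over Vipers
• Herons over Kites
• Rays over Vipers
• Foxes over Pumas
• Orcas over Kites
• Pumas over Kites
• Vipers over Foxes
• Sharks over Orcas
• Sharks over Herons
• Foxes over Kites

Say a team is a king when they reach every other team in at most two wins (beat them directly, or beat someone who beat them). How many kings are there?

1

Rays cannot reach Sharks, Herons in two steps.
Sharks reaches everyone (king).
Kites cannot reach Rays, Sharks, Pumas, Herons, Orcas, Vipers, Foxes in two steps.
Pumas cannot reach Rays, Sharks, Herons, Vipers in two steps.
Herons cannot reach Sharks in two steps.
Orcas cannot reach Rays, Sharks, Herons, Vipers in two steps.
Vipers cannot reach Rays, Sharks, Herons in two steps.
Foxes cannot reach Rays, Sharks, Herons, Vipers in two steps.
Kings: Sharks — 1.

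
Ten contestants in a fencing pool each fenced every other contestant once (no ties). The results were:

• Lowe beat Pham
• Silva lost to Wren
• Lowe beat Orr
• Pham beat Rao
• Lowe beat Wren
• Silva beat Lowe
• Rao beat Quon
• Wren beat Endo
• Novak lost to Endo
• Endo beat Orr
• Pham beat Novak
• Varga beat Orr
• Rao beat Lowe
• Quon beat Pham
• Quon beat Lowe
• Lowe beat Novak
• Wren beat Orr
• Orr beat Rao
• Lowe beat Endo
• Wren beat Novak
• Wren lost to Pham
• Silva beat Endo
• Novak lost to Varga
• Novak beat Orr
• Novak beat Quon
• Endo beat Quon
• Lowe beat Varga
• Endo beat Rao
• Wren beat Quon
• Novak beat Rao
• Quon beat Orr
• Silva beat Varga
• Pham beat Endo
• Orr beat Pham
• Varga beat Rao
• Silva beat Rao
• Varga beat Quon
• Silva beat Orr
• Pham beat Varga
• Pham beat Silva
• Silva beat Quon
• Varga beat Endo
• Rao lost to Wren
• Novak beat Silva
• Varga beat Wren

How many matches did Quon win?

Quon's results: beat Orr, Lowe, Pham; lost to Varga, Endo, Silva, Wren, Novak, Rao.
That is 3 wins.

3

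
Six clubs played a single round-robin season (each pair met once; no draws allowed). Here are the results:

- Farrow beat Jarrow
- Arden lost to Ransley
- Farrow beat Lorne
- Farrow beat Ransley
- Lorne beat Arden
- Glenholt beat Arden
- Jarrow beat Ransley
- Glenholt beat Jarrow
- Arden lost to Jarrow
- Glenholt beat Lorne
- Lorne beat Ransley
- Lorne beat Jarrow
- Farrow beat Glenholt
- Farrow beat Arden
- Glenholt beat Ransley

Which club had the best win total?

Farrow

Win totals: Arden 0, Lorne 3, Farrow 5, Ransley 1, Jarrow 2, Glenholt 4.
Farrow leads with 5 wins (next highest: 4).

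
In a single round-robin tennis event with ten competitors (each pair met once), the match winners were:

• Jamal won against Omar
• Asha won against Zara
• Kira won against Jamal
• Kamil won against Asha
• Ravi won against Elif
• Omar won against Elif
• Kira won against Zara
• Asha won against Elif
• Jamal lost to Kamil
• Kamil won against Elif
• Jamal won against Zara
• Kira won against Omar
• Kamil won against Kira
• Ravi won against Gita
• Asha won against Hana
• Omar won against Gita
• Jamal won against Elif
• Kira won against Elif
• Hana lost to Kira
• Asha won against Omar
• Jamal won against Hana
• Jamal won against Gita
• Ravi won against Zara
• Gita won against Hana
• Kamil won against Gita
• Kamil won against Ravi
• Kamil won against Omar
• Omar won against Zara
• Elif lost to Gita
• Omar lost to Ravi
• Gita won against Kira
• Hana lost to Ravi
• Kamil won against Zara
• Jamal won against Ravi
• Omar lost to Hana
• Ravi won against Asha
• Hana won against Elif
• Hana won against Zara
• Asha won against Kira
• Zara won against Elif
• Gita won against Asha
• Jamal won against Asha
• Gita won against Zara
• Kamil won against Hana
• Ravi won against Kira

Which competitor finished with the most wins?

Kamil

Win totals: Zara 1, Hana 3, Asha 5, Kamil 9, Kira 5, Jamal 7, Gita 5, Elif 0, Omar 3, Ravi 7.
Kamil leads with 9 wins (next highest: 7).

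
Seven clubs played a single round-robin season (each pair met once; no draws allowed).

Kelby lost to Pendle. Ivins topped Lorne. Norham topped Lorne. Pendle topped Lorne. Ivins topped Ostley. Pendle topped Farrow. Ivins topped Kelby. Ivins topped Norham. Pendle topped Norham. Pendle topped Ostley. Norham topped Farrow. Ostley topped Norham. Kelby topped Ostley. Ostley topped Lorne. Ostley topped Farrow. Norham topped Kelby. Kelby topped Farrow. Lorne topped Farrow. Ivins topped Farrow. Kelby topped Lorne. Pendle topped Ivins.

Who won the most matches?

Win totals: Lorne 1, Norham 3, Farrow 0, Ivins 5, Ostley 3, Pendle 6, Kelby 3.
Pendle leads with 6 wins (next highest: 5).

Pendle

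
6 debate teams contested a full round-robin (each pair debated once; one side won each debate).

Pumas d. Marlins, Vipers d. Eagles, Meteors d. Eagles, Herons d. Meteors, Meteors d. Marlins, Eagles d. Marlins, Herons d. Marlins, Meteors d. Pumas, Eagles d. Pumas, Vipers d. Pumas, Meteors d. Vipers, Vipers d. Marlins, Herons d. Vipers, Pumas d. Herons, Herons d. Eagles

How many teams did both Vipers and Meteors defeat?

3

Vipers beat: Marlins, Pumas, Eagles.
Meteors beat: Marlins, Pumas, Vipers, Eagles.
Both beat: Marlins, Pumas, Eagles — 3.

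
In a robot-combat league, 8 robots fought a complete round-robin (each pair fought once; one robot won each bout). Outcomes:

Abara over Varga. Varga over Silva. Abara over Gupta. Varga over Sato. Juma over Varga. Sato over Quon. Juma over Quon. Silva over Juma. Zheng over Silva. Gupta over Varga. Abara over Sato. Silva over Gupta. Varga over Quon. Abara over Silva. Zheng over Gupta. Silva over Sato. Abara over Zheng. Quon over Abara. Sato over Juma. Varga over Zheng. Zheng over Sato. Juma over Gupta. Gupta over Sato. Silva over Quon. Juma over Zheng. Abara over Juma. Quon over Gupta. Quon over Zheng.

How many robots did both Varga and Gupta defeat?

1

Varga beat: Zheng, Quon, Silva, Sato.
Gupta beat: Varga, Sato.
Both beat: Sato — 1.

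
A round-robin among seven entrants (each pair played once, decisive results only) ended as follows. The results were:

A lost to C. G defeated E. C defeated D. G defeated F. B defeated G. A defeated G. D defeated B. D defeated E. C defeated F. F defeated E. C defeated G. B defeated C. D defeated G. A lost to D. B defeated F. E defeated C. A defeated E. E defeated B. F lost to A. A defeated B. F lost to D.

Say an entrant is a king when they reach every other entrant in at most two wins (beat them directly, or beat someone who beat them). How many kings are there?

4

A cannot reach D in two steps.
B reaches everyone (king).
C reaches everyone (king).
D reaches everyone (king).
E reaches everyone (king).
F cannot reach A, D, G in two steps.
G cannot reach A, D in two steps.
Kings: B, C, D, E — 4.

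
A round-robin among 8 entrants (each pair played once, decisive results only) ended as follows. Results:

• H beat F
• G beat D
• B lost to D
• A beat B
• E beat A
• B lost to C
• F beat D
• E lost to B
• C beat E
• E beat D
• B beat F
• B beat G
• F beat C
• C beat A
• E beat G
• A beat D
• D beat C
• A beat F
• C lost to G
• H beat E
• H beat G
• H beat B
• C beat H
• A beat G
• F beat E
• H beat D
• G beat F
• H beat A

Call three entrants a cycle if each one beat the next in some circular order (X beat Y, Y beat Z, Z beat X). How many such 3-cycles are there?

16

Win totals: A 4, B 3, C 4, D 2, E 3, F 3, G 3, H 6.
An entrant with w wins dominates both others in C(w,2) triples; summing gives 6 + 3 + 6 + 1 + 3 + 3 + 3 + 15 = 40 transitive triples.
Total triples C(8,3) = 56, so cyclic triples = 56 − 40 = 16.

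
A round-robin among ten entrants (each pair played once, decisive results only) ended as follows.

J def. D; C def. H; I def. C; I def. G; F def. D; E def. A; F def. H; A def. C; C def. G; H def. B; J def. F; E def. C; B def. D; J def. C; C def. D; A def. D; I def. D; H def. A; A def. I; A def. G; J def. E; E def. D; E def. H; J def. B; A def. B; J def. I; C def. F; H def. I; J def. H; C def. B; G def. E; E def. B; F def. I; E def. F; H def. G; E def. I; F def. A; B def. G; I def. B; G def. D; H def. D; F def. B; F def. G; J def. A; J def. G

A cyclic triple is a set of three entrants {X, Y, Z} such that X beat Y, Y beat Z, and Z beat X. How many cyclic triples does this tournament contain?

10

Win totals: A 5, B 2, C 5, D 0, E 7, F 6, G 2, H 5, I 4, J 9.
An entrant with w wins dominates both others in C(w,2) triples; summing gives 10 + 1 + 10 + 0 + 21 + 15 + 1 + 10 + 6 + 36 = 110 transitive triples.
Total triples C(10,3) = 120, so cyclic triples = 120 − 110 = 10.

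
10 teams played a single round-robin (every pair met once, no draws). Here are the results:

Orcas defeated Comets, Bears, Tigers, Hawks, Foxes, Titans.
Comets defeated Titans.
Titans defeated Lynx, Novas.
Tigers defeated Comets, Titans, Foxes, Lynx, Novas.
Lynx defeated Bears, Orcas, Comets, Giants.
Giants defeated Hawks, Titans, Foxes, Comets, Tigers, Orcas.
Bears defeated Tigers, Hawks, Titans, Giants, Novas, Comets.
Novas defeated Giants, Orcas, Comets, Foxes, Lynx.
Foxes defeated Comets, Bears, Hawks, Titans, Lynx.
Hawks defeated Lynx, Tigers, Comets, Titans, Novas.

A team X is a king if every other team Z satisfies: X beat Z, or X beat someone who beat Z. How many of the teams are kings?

Tigers reaches everyone (king).
Giants reaches everyone (king).
Lynx reaches everyone (king).
Hawks reaches everyone (king).
Bears reaches everyone (king).
Titans cannot reach Tigers, Hawks in two steps.
Novas reaches everyone (king).
Orcas reaches everyone (king).
Comets cannot reach Tigers, Giants, Hawks, Bears, Orcas, Foxes in two steps.
Foxes reaches everyone (king).
Kings: Tigers, Giants, Lynx, Hawks, Bears, Novas, Orcas, Foxes — 8.

8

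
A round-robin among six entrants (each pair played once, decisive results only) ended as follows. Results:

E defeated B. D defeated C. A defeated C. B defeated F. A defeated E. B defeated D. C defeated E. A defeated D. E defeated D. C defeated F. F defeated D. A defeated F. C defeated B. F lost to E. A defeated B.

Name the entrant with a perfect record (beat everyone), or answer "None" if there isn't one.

A

A has 5 wins out of 5 opponents — a perfect record.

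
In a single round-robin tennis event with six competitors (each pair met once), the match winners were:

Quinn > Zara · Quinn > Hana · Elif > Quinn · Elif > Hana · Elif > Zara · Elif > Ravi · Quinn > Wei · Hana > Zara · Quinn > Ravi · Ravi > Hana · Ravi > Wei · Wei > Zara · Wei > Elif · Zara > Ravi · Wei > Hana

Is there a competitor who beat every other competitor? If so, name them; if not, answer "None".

None

Highest win total is Quinn with 4 (out of 5 possible).
Quinn lost to Elif, so no competitor went undefeated.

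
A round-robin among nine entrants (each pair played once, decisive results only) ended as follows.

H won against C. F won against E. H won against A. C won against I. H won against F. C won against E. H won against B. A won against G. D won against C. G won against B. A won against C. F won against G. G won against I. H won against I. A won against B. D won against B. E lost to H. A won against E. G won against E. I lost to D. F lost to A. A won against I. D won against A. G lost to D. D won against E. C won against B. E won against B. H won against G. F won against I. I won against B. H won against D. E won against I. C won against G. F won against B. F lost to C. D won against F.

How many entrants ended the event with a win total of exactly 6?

1

Win totals: A 6, B 0, C 5, D 7, E 2, F 4, G 3, H 8, I 1.
Exactly 6: A — 1 entrant.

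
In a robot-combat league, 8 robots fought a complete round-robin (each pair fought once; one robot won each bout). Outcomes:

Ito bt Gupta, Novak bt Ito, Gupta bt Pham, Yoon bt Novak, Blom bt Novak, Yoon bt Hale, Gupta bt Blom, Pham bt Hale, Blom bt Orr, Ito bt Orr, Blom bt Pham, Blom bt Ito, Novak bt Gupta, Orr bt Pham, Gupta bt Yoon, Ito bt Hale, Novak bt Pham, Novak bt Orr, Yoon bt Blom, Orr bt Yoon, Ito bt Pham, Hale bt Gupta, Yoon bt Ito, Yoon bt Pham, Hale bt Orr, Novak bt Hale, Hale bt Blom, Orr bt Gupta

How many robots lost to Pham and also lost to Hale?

0

Pham beat: Hale.
Hale beat: Orr, Blom, Gupta.
No one was beaten by both.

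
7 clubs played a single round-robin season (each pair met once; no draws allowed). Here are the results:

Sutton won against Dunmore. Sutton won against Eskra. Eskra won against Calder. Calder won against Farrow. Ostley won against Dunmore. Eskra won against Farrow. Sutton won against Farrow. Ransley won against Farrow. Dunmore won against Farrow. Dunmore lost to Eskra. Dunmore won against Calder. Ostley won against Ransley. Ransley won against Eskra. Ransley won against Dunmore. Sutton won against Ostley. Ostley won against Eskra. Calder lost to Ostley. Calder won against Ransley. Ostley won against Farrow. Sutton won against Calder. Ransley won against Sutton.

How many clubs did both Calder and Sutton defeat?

Calder beat: Ransley, Farrow.
Sutton beat: Dunmore, Ostley, Calder, Farrow, Eskra.
Both beat: Farrow — 1.

1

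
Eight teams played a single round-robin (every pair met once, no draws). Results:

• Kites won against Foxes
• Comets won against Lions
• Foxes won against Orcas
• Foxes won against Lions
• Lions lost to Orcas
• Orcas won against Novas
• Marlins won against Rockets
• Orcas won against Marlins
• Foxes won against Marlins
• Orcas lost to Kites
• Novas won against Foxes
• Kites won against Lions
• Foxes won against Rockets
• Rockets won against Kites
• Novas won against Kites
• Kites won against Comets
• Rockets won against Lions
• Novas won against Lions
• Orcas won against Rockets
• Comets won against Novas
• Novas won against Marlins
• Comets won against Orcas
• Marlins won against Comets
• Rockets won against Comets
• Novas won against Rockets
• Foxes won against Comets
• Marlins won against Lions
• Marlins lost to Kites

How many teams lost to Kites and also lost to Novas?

3

Kites beat: Comets, Foxes, Lions, Orcas, Marlins.
Novas beat: Foxes, Lions, Kites, Rockets, Marlins.
Both beat: Foxes, Lions, Marlins — 3.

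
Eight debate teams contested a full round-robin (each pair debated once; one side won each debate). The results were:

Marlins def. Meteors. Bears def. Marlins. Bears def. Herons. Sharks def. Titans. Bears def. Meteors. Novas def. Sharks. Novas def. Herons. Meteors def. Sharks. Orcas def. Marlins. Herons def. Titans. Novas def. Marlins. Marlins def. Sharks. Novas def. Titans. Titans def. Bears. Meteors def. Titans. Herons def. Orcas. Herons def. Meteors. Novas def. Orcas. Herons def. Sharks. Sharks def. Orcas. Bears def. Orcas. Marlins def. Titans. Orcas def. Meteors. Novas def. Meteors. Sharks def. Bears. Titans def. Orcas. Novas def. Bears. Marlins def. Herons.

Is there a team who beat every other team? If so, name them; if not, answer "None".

Novas has 7 wins out of 7 opponents — a perfect record.

Novas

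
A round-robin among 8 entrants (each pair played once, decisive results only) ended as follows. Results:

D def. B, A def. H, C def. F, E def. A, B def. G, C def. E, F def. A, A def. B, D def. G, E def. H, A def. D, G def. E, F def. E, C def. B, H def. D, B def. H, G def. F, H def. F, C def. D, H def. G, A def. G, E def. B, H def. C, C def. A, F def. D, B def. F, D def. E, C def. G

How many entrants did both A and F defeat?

1

A beat: B, D, G, H.
F beat: A, D, E.
Both beat: D — 1.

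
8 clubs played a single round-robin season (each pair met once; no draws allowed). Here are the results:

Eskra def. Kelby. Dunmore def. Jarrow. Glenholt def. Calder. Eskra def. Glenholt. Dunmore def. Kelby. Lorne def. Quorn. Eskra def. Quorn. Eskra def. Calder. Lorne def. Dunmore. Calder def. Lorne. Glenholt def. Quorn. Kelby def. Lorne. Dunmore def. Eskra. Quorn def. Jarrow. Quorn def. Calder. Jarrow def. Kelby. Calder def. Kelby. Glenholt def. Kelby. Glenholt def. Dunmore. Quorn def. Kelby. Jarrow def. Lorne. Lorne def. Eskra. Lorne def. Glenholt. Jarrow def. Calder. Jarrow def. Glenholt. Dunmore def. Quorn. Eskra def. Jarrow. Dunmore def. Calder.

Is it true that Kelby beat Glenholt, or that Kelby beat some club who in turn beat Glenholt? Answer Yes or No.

Yes

Kelby did not beat Glenholt directly.
Kelby beat Lorne. Of those, Lorne beat Glenholt.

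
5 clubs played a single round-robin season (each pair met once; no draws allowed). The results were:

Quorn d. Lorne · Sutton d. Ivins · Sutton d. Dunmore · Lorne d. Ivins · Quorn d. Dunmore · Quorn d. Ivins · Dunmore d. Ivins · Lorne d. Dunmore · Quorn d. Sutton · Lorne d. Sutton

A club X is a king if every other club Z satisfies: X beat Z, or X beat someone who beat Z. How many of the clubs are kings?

Dunmore cannot reach Lorne, Sutton, Quorn in two steps.
Lorne cannot reach Quorn in two steps.
Ivins cannot reach Dunmore, Lorne, Sutton, Quorn in two steps.
Sutton cannot reach Lorne, Quorn in two steps.
Quorn reaches everyone (king).
Kings: Quorn — 1.

1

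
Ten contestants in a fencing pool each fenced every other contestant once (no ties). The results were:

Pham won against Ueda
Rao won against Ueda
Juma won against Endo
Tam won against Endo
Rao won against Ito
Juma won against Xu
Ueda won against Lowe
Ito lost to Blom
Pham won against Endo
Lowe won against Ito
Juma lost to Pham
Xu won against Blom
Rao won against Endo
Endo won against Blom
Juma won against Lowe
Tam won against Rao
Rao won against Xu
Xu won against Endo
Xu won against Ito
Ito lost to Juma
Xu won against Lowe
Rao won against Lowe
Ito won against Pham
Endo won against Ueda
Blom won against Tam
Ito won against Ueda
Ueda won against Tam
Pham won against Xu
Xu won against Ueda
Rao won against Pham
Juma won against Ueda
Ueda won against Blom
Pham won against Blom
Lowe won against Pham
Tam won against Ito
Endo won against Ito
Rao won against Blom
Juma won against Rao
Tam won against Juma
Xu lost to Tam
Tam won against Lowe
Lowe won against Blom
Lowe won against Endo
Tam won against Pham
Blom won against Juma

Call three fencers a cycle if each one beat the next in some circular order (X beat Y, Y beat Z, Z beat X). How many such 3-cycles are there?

Win totals: Xu 5, Pham 5, Lowe 4, Blom 3, Juma 6, Ueda 3, Endo 3, Rao 7, Ito 2, Tam 7.
A fencer with w wins dominates both others in C(w,2) triples; summing gives 10 + 10 + 6 + 3 + 15 + 3 + 3 + 21 + 1 + 21 = 93 transitive triples.
Total triples C(10,3) = 120, so cyclic triples = 120 − 93 = 27.

27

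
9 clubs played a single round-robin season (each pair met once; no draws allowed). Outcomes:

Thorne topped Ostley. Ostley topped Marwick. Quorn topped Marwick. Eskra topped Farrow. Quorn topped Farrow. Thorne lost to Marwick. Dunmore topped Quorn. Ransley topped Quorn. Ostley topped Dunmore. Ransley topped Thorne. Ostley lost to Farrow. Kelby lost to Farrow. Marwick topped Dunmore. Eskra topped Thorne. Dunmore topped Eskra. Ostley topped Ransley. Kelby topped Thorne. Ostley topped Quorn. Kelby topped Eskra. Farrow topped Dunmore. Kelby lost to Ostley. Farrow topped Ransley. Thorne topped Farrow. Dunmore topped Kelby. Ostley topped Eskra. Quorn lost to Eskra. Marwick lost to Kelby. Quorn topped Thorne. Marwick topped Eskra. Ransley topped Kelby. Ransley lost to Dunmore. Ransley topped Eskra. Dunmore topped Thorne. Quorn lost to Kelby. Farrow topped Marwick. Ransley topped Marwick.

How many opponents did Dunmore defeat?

5

Dunmore's results: beat Kelby, Quorn, Eskra, Ransley, Thorne; lost to Ostley, Farrow, Marwick.
That is 5 wins.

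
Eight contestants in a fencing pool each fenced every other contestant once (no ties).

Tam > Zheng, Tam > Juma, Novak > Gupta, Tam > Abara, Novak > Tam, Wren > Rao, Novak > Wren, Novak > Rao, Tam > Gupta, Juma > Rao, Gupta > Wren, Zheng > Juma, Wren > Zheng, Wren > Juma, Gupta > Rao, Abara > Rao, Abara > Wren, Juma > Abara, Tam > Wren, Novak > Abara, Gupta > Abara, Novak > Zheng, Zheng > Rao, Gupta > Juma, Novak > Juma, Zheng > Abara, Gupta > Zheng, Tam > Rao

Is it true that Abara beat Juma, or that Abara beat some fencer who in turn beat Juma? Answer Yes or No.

Yes

Abara did not beat Juma directly.
Abara beat Rao, Wren. Of those, Wren beat Juma.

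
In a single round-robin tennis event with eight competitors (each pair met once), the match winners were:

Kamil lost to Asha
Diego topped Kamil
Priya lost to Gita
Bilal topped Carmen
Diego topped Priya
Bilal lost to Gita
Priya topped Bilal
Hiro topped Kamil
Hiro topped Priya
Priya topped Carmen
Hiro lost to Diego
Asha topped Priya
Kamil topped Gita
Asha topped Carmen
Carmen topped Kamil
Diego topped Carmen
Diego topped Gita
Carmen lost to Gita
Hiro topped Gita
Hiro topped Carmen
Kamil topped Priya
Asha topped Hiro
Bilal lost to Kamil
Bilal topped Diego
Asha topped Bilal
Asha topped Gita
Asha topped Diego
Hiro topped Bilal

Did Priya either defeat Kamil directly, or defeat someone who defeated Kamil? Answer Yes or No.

Yes

Priya did not beat Kamil directly.
Priya beat Bilal, Carmen. Of those, Carmen beat Kamil.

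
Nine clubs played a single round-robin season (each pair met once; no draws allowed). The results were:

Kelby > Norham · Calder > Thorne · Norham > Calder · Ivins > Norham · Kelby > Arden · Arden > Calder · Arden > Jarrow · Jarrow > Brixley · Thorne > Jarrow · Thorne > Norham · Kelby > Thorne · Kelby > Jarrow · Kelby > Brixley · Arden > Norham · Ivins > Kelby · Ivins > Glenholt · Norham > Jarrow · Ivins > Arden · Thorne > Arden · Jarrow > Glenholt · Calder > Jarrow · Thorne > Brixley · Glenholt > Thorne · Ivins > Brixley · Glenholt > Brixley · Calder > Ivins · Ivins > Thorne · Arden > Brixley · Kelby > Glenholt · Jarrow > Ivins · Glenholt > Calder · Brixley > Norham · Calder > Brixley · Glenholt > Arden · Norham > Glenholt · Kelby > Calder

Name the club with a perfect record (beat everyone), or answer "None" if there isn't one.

Highest win total is Kelby with 7 (out of 8 possible).
Kelby lost to Ivins, so no club went undefeated.

None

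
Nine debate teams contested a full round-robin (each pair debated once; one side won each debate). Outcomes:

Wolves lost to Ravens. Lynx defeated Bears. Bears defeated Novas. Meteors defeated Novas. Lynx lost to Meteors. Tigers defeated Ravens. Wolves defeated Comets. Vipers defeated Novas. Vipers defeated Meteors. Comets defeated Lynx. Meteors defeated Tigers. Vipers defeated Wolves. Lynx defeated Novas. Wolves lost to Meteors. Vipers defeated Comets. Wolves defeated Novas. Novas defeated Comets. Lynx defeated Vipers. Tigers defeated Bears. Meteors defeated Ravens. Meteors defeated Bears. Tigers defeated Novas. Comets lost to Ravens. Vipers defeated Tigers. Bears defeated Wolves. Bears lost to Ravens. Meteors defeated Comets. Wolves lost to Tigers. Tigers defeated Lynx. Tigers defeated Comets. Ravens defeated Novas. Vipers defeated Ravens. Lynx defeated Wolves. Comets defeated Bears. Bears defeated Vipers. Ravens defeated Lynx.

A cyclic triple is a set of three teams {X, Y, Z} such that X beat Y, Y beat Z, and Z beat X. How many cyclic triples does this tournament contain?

Win totals: Ravens 5, Tigers 6, Wolves 2, Bears 3, Meteors 7, Novas 1, Lynx 4, Vipers 6, Comets 2.
A team with w wins dominates both others in C(w,2) triples; summing gives 10 + 15 + 1 + 3 + 21 + 0 + 6 + 15 + 1 = 72 transitive triples.
Total triples C(9,3) = 84, so cyclic triples = 84 − 72 = 12.

12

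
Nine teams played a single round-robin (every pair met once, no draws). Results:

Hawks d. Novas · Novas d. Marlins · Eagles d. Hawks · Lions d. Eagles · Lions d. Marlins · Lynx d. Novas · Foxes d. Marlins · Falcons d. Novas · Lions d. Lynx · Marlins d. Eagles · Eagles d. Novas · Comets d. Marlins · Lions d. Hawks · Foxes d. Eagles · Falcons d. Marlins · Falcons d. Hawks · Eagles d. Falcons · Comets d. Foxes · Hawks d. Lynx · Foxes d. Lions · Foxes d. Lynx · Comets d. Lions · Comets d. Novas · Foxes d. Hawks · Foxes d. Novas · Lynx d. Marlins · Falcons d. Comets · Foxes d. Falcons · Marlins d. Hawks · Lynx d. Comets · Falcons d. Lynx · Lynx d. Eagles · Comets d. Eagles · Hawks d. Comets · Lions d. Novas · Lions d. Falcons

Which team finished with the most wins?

Win totals: Foxes 7, Comets 5, Falcons 5, Hawks 3, Eagles 3, Lions 6, Novas 1, Marlins 2, Lynx 4.
Foxes leads with 7 wins (next highest: 6).

Foxes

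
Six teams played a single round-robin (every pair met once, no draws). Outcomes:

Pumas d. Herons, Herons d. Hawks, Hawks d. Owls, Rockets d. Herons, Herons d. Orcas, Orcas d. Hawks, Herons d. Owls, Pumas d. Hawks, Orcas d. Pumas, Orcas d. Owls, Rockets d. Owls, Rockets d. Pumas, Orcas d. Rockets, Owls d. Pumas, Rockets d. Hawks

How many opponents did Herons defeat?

3

Herons' results: beat Hawks, Orcas, Owls; lost to Rockets, Pumas.
That is 3 wins.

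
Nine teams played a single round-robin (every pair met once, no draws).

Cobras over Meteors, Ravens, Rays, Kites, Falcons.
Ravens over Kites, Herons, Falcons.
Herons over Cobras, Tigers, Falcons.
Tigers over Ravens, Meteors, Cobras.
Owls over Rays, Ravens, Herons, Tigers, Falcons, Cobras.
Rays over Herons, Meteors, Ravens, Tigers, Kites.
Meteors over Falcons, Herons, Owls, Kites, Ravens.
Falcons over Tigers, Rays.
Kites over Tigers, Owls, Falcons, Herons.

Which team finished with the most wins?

Win totals: Tigers 3, Rays 5, Owls 6, Meteors 5, Cobras 5, Ravens 3, Herons 3, Kites 4, Falcons 2.
Owls leads with 6 wins (next highest: 5).

Owls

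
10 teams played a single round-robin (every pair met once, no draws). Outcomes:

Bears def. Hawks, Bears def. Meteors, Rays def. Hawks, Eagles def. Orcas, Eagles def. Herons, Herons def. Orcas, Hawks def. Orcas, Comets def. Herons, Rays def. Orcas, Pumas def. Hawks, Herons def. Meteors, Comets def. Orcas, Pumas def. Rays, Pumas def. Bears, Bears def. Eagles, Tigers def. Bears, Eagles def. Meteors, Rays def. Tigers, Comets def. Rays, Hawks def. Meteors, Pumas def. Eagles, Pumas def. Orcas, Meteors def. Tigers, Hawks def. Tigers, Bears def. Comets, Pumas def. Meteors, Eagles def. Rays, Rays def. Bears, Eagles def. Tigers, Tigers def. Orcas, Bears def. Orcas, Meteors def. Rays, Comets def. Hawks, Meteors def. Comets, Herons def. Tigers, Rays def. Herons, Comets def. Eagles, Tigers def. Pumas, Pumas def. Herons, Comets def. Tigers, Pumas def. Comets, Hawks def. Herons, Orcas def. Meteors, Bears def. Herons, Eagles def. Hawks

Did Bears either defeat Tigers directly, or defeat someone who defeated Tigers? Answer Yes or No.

Yes

Bears did not beat Tigers directly.
Bears beat Herons, Comets, Orcas, Eagles, Meteors, Hawks. Of those, Herons beat Tigers.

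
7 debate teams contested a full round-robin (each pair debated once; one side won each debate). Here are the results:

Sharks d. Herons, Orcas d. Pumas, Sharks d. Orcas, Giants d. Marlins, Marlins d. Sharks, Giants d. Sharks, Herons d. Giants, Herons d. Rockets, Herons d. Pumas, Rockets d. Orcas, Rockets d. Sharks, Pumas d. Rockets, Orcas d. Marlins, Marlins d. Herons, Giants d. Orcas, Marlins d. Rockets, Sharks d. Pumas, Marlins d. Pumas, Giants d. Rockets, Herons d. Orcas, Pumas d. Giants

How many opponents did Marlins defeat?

4

Marlins' results: beat Rockets, Herons, Sharks, Pumas; lost to Orcas, Giants.
That is 4 wins.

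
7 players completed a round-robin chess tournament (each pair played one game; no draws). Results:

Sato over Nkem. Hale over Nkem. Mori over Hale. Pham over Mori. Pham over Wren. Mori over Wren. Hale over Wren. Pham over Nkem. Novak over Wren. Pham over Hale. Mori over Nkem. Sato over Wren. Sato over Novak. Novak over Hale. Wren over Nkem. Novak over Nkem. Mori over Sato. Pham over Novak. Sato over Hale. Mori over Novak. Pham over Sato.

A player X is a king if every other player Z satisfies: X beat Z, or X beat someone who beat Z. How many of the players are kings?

1

Pham reaches everyone (king).
Sato cannot reach Pham, Mori in two steps.
Mori cannot reach Pham in two steps.
Hale cannot reach Pham, Sato, Mori, Novak in two steps.
Nkem cannot reach Pham, Sato, Mori, Hale, Novak, Wren in two steps.
Novak cannot reach Pham, Sato, Mori in two steps.
Wren cannot reach Pham, Sato, Mori, Hale, Novak in two steps.
Kings: Pham — 1.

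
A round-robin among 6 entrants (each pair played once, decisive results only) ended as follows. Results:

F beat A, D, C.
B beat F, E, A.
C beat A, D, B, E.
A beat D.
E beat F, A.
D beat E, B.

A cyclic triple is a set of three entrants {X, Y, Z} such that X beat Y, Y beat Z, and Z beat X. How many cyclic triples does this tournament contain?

6

Win totals: A 1, B 3, C 4, D 2, E 2, F 3.
An entrant with w wins dominates both others in C(w,2) triples; summing gives 0 + 3 + 6 + 1 + 1 + 3 = 14 transitive triples.
Total triples C(6,3) = 20, so cyclic triples = 20 − 14 = 6.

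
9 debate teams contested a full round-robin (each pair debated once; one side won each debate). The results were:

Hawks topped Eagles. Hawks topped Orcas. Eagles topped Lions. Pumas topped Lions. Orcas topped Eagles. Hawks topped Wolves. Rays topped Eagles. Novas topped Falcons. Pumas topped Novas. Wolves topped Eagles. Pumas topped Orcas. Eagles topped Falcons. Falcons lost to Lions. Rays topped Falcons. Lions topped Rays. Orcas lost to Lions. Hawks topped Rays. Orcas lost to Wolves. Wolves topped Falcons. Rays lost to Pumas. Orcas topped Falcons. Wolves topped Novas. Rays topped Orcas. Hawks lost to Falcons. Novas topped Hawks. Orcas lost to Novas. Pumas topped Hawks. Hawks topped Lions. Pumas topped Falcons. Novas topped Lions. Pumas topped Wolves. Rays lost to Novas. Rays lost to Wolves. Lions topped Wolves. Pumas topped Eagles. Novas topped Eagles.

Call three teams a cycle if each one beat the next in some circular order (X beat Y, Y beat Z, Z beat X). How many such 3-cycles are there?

Win totals: Wolves 5, Lions 4, Rays 3, Hawks 5, Eagles 2, Orcas 2, Pumas 8, Falcons 1, Novas 6.
A team with w wins dominates both others in C(w,2) triples; summing gives 10 + 6 + 3 + 10 + 1 + 1 + 28 + 0 + 15 = 74 transitive triples.
Total triples C(9,3) = 84, so cyclic triples = 84 − 74 = 10.

10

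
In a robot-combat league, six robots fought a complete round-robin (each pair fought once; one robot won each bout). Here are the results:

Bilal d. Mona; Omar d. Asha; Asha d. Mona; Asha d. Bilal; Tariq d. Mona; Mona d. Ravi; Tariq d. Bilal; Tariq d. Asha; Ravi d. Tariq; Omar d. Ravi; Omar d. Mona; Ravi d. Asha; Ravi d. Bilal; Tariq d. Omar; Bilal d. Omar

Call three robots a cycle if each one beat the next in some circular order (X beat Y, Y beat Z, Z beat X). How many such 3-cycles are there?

6

Win totals: Ravi 3, Tariq 4, Asha 2, Omar 3, Mona 1, Bilal 2.
A robot with w wins dominates both others in C(w,2) triples; summing gives 3 + 6 + 1 + 3 + 0 + 1 = 14 transitive triples.
Total triples C(6,3) = 20, so cyclic triples = 20 − 14 = 6.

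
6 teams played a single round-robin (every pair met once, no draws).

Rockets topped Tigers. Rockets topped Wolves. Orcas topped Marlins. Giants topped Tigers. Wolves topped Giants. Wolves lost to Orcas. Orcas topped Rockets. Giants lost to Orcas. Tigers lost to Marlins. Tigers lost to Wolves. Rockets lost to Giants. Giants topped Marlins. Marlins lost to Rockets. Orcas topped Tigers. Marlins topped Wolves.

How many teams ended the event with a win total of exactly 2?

Win totals: Orcas 5, Marlins 2, Tigers 0, Rockets 3, Wolves 2, Giants 3.
Exactly 2: Marlins, Wolves — 2 teams.

2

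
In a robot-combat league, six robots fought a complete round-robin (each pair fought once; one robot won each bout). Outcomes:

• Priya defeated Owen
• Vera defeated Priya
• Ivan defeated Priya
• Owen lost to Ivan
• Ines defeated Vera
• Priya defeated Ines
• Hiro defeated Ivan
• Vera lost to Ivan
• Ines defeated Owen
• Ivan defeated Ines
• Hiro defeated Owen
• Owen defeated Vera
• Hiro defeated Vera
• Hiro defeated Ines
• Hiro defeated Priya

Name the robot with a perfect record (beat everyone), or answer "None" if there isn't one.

Hiro

Hiro has 5 wins out of 5 opponents — a perfect record.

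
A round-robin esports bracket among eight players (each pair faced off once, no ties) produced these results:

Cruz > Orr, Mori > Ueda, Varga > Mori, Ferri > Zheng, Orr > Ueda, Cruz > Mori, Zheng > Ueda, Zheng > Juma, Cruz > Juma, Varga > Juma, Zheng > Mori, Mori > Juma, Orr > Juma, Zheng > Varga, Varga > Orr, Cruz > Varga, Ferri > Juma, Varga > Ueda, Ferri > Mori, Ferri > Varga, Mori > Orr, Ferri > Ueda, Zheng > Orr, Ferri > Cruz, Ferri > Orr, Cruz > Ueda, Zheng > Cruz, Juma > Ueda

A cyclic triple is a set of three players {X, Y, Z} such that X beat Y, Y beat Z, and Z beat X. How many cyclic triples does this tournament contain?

0

Win totals: Ueda 0, Varga 4, Orr 2, Cruz 5, Mori 3, Ferri 7, Juma 1, Zheng 6.
A player with w wins dominates both others in C(w,2) triples; summing gives 0 + 6 + 1 + 10 + 3 + 21 + 0 + 15 = 56 transitive triples.
Total triples C(8,3) = 56, so cyclic triples = 56 − 56 = 0.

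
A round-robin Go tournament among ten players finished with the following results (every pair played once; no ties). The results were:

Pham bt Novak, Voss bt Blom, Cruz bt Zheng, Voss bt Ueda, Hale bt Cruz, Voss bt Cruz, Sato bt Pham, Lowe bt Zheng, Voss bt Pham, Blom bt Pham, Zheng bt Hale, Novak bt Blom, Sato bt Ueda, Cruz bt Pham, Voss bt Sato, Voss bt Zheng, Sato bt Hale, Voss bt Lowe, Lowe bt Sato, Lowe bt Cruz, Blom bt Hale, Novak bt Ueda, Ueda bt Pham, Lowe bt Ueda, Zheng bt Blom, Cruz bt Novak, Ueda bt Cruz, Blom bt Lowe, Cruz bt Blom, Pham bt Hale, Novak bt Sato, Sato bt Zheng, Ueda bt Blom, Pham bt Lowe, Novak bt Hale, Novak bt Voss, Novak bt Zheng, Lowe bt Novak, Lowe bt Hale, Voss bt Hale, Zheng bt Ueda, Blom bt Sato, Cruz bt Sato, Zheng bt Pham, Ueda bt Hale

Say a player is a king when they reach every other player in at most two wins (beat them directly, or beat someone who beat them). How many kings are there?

5

Cruz reaches everyone (king).
Ueda cannot reach Voss in two steps.
Pham reaches everyone (king).
Novak reaches everyone (king).
Sato cannot reach Voss in two steps.
Voss reaches everyone (king).
Hale cannot reach Ueda, Voss, Lowe in two steps.
Zheng cannot reach Voss in two steps.
Blom cannot reach Voss in two steps.
Lowe reaches everyone (king).
Kings: Cruz, Pham, Novak, Voss, Lowe — 5.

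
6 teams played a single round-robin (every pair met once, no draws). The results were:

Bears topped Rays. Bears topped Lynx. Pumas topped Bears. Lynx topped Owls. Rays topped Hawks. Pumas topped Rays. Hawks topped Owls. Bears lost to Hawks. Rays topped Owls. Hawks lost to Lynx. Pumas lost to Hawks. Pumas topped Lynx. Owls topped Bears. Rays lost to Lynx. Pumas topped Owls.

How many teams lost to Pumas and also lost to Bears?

2

Pumas beat: Owls, Bears, Lynx, Rays.
Bears beat: Lynx, Rays.
Both beat: Lynx, Rays — 2.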